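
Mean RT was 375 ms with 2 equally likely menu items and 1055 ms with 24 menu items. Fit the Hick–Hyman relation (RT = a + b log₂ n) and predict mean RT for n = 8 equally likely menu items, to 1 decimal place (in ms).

With log₂ n on the abscissa the relation is linear; from the two conditions:
  b = (1055 − 375) / (log₂ 24 − log₂ 2) = 680 / (4.5850 − 1) = 189.681 ms/bit
  a = 375 − 189.681 × 1 = 185.319 ms
Then RT(8) = 185.319 + 189.681 × log₂ 8 = 185.319 + 189.681 × 3 ≈ 754.362 ms.

754.4 ms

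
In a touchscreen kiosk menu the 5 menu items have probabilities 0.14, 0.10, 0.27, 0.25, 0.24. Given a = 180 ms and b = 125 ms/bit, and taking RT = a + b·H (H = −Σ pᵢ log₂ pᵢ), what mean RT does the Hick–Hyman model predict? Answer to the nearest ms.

459 ms

Entropy contributions −pᵢ log₂ pᵢ: 0.3971, 0.3322, 0.5100, 0.5000, 0.4941; sum H = 2.2335 bits.
RT = a + bH = 180 + 125·2.2335 = 459.18 ms.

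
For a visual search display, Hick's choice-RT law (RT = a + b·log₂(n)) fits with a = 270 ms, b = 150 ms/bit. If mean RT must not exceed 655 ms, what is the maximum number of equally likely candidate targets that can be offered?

Set 270 + 150·log₂ n ≤ 655 → log₂ n ≤ (655 − 270)/150 = 2.5667.
So n ≤ 2^2.5667 = 5.924; the largest integer n is 5.

5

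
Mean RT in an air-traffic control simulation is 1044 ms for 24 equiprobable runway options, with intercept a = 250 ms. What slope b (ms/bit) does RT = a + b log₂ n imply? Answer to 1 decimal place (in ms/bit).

173.2 ms/bit

log₂(24) = 4.5850 bits.
b = (RT − a)/log₂ n = (1044 − 250) / 4.5850 = 173.175 ms/bit.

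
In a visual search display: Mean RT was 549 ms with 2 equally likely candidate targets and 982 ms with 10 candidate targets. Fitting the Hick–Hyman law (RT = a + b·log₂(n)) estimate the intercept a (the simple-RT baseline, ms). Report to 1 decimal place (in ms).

The slope on a log₂ axis is (982 − 549) / (3.3219 − 1) = 186.483 ms/bit.
Intercept: a = 549 − 186.483·log₂(2) = 362.517 ms.

362.5 ms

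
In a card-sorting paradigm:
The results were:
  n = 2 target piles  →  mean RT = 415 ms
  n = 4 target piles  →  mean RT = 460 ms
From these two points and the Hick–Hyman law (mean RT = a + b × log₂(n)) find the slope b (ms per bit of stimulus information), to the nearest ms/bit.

The slope on a log₂ axis is (460 − 415) / (2 − 1) = 45 ms/bit.

45 ms/bit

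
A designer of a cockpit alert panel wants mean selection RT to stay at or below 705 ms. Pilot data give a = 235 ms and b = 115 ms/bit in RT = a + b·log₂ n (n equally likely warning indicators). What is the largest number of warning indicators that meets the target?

Information budget: (705 − 235)/115 = 4.0870 bits, so n ≤ 2^4.0870 = 16.994 → at most 16.

16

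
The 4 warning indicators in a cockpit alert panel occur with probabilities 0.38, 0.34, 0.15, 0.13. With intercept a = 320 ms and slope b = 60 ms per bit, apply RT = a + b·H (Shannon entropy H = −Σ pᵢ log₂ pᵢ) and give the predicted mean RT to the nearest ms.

431 ms

H = 0.38·log₂(1/0.38) + 0.34·log₂(1/0.34) + 0.15·log₂(1/0.15) + 0.13·log₂(1/0.13) = 1.8528 bits.
RT = 320 + 60 × 1.8528 = 431.17 ms.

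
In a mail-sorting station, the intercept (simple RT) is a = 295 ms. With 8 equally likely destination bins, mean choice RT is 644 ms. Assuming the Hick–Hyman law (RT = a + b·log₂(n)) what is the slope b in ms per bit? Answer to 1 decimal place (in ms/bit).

log₂(8) = 3 bits.
b = (RT − a)/log₂ n = (644 − 295) / 3 = 116.333 ms/bit.

116.3 ms/bit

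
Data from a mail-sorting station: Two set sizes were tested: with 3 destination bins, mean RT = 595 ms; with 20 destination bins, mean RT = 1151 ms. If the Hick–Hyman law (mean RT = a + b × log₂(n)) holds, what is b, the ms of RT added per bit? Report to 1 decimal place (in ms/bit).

Slope: b = (1151 − 595) / (log₂ 20 − log₂ 3) = 556/2.7370 = 203.145 ms/bit.

203.1 ms/bit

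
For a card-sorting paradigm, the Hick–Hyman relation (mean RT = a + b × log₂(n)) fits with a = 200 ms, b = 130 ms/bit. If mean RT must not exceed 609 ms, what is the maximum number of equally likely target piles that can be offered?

8

Information budget: (609 − 200)/130 = 3.1462 bits, so n ≤ 2^3.1462 = 8.853 → at most 8.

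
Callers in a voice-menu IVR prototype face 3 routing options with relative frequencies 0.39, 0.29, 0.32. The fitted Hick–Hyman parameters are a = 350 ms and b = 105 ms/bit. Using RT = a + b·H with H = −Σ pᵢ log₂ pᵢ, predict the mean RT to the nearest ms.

H = 0.39·log₂(1/0.39) + 0.29·log₂(1/0.29) + 0.32·log₂(1/0.32) = 1.5737 bits.
RT = 350 + 105 × 1.5737 = 515.24 ms.

515 ms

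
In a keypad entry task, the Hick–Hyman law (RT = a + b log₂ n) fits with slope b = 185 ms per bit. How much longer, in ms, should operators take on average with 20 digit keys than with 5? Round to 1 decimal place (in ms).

Only the slope matters, since a is common to both: ΔRT = b·log₂(n₂/n₁).
log₂(20) − log₂(5) = log₂(20/5) = log₂(4) = 2.
ΔRT = 185 × 2.0000 = 370.000 ms.

370.0 ms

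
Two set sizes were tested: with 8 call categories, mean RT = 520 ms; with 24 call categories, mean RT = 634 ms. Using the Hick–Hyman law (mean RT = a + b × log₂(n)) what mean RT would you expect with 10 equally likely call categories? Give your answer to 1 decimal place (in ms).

With log₂ n on the abscissa the relation is linear; from the two conditions:
  b = (634 − 520) / (log₂ 24 − log₂ 8) = 114 / (4.5850 − 3) = 71.926 ms/bit
  a = 520 − 71.926 × 3 = 304.222 ms
Then RT(10) = 304.222 + 71.926 × log₂ 10 = 304.222 + 71.926 × 3.3219 ≈ 543.155 ms.

543.2 ms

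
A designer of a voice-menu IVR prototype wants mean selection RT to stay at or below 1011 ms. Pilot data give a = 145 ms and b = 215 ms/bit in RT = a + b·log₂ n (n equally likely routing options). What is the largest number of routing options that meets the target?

Information budget: (1011 − 145)/215 = 4.0279 bits, so n ≤ 2^4.0279 = 16.313 → at most 16.

16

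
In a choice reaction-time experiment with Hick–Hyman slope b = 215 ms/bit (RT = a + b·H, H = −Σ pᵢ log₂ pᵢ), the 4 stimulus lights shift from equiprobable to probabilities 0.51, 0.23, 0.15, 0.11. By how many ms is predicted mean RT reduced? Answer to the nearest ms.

55 ms

Equiprobable entropy H₀ = log₂ 4 = 2.0000 bits.
Skewed entropy H = −Σ pᵢ log₂ pᵢ = 1.7439 bits.
ΔRT = b·(H₀ − H) = 215 × 0.2561 = 55.06 ms.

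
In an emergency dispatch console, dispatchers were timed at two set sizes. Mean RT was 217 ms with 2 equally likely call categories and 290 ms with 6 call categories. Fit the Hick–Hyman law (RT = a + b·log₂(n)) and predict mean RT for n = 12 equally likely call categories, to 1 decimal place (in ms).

336.1 ms

With log₂ n on the abscissa the relation is linear; from the two conditions:
  b = (290 − 217) / (log₂ 6 − log₂ 2) = 73 / (2.5850 − 1) = 46.058 ms/bit
  a = 217 − 46.058 × 1 = 170.942 ms
Then RT(12) = 170.942 + 46.058 × log₂ 12 = 170.942 + 46.058 × 3.5850 ≈ 336.058 ms.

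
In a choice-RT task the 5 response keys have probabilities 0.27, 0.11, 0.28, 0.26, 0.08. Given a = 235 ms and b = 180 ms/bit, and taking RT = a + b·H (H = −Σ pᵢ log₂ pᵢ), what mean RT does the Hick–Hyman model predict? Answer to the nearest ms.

Entropy contributions −pᵢ log₂ pᵢ: 0.5100, 0.3503, 0.5142, 0.5053, 0.2915; sum H = 2.1713 bits.
RT = a + bH = 235 + 180·2.1713 = 625.84 ms.

626 ms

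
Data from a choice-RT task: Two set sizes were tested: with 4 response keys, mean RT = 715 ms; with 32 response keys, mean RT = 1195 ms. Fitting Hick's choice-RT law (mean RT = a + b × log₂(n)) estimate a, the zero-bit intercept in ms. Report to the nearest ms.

395 ms

b = (RT₂ − RT₁)/(log₂ n₂ − log₂ n₁) = (1195 − 715)/(5 − 2) = 160 ms/bit.
Intercept: a = 715 − 160·log₂(4) = 395.000 ms.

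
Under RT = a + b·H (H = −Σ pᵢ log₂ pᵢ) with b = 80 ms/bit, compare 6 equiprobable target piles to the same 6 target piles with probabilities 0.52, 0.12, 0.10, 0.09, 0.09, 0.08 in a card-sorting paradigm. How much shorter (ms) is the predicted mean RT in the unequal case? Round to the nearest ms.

Equiprobable entropy H₀ = log₂ 6 = 2.5850 bits.
Skewed entropy H = −Σ pᵢ log₂ pᵢ = 2.1067 bits.
ΔRT = b·(H₀ − H) = 80 × 0.4783 = 38.26 ms.

38 ms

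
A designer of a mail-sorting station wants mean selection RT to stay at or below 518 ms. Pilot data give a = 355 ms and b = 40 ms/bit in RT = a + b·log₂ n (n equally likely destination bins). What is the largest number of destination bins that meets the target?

16

Set 355 + 40·log₂ n ≤ 518 → log₂ n ≤ (518 − 355)/40 = 4.0750.
So n ≤ 2^4.0750 = 16.854; the largest integer n is 16.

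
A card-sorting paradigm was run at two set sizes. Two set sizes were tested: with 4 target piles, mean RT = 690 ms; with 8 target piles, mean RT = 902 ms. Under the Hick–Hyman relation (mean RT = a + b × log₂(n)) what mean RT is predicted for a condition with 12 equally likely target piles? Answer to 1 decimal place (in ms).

1026.0 ms

RT is linear in log₂ n, so two points fix the line:
  b = (902 − 690) / (log₂ 8 − log₂ 4) = 212 / (3 − 2) = 212.000 ms/bit
  a = 690 − 212.000 × 2 = 266.000 ms
Then RT(12) = 266.000 + 212.000 × log₂ 12 = 266.000 + 212.000 × 3.5850 ≈ 1026.012 ms.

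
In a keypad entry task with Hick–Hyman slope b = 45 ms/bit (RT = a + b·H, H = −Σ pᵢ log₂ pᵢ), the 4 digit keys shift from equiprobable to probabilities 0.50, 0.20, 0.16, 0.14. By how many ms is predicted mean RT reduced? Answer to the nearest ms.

10 ms

The RT saving is b·ΔH. Equiprobable H₀ = log₂(4) = 2.0000 bits; with the given probabilities H = 1.7845 bits.
b·(H₀ − H) = 45 × (2.0000 − 1.7845) = 9.70 ms.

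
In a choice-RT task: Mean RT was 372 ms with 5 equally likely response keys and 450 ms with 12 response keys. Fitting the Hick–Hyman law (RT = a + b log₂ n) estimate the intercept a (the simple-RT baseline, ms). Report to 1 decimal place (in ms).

The slope on a log₂ axis is (450 − 372) / (3.5850 − 2.3219) = 61.756 ms/bit.
Intercept: a = 372 − 61.756·log₂(5) = 228.607 ms.

228.6 ms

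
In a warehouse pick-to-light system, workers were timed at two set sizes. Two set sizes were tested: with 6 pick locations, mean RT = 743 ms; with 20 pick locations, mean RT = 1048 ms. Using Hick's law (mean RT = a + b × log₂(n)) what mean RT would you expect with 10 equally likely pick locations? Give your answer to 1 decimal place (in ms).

Solve the two-equation system in a and b:
  b = (1048 − 743) / (log₂ 20 − log₂ 6) = 305 / (4.3219 − 2.5850) = 175.594 ms/bit
  a = 743 − 175.594 × 2.5850 = 289.097 ms
Then RT(10) = 289.097 + 175.594 × log₂ 10 = 289.097 + 175.594 × 3.3219 ≈ 872.406 ms.

872.4 ms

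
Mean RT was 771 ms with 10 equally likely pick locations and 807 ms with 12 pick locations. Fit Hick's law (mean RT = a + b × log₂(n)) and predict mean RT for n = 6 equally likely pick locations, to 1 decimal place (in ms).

Fit slope and intercept:
  b = (807 − 771) / (log₂ 12 − log₂ 10) = 36 / (3.5850 − 3.3219) = 136.864 ms/bit
  a = 771 − 136.864 × 3.3219 = 316.347 ms
Then RT(6) = 316.347 + 136.864 × log₂ 6 = 316.347 + 136.864 × 2.5850 ≈ 670.136 ms.

670.1 ms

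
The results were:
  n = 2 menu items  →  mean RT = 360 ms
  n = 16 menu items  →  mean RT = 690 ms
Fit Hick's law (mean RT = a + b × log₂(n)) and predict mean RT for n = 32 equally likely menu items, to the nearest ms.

With log₂ n on the abscissa the relation is linear; from the two conditions:
  b = (690 − 360) / (log₂ 16 − log₂ 2) = 330 / (4 − 1) = 110 ms/bit
  a = 360 − 110 × 1 = 250 ms
Then RT(32) = 250 + 110 × log₂ 32 = 250 + 110 × 5 ≈ 800.000 ms.

800 ms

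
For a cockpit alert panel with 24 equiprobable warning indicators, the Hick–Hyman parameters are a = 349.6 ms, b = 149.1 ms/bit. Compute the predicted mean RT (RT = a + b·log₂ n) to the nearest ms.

log₂(24) = 4.5850 bits, so RT = 349.6 + 149.1 × 4.5850 ≈ 1033.218 ms.

1033 ms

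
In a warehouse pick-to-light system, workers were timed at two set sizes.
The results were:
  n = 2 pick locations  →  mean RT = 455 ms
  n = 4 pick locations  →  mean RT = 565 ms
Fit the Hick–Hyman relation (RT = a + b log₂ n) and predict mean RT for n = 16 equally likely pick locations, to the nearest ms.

785 ms

With log₂ n on the abscissa the relation is linear; from the two conditions:
  b = (565 − 455) / (log₂ 4 − log₂ 2) = 110 / (2 − 1) = 110 ms/bit
  a = 455 − 110 × 1 = 345 ms
Then RT(16) = 345 + 110 × log₂ 16 = 345 + 110 × 4 ≈ 785.000 ms.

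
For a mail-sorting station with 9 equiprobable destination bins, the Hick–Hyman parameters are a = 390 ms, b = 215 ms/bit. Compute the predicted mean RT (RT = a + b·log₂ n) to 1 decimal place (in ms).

log₂(9) = 3.1699 bits, so RT = 390 + 215 × 3.1699 ≈ 1071.534 ms.

1071.5 ms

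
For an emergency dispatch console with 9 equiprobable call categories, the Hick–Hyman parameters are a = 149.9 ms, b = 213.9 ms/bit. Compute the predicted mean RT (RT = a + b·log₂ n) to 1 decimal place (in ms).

827.9 ms

log₂(9) = 3.1699 bits, so RT = 149.9 + 213.9 × 3.1699 ≈ 827.947 ms.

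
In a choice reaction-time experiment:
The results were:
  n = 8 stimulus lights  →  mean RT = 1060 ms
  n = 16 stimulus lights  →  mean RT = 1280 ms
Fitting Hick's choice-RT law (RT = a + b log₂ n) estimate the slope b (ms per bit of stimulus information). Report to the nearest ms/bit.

b = (RT₂ − RT₁)/(log₂ n₂ − log₂ n₁) = (1280 − 1060)/(4 − 3) = 220 ms/bit.

220 ms/bit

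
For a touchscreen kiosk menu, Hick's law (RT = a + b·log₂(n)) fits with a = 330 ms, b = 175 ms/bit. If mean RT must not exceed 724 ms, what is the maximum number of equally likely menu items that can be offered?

Information budget: (724 − 330)/175 = 2.2514 bits, so n ≤ 2^2.2514 = 4.762 → at most 4.

4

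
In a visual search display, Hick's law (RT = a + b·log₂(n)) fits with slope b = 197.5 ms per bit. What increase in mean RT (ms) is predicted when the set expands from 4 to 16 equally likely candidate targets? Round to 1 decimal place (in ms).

395.0 ms

Only the slope matters, since a is common to both: ΔRT = b·log₂(n₂/n₁).
log₂(16) − log₂(4) = log₂(16/4) = log₂(4) = 2.
ΔRT = 197.5 × 2.0000 = 395.000 ms.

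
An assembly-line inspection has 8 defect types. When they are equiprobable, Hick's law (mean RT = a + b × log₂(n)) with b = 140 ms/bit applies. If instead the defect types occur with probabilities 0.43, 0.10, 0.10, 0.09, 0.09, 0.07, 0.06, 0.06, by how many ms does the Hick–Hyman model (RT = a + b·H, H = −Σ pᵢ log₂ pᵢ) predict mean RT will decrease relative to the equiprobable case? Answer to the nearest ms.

The RT saving is b·ΔH. Equiprobable H₀ = log₂(8) = 3.0000 bits; with the given probabilities H = 2.5689 bits.
b·(H₀ − H) = 140 × (3.0000 − 2.5689) = 60.36 ms.

60 ms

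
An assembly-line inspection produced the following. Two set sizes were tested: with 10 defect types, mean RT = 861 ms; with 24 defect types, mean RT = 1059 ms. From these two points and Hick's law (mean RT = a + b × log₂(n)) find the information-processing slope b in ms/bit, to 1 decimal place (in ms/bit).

Slope: b = (1059 − 861) / (log₂ 24 − log₂ 10) = 198/1.2630 = 156.765 ms/bit.

156.8 ms/bit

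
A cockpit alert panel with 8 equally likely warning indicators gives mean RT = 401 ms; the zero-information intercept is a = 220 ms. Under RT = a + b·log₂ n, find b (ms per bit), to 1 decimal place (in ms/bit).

60.3 ms/bit

8 alternatives carry log₂ 8 = 3 bits; the choice cost is 401 − 220 = 181 ms, so b = 181/3 = 60.333 ms/bit.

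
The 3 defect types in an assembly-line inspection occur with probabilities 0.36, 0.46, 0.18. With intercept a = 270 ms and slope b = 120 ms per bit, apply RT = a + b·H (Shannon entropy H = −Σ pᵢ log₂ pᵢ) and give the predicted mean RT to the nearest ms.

Entropy contributions −pᵢ log₂ pᵢ: 0.5306, 0.5153, 0.4453; sum H = 1.4913 bits.
RT = a + bH = 270 + 120·1.4913 = 448.95 ms.

449 ms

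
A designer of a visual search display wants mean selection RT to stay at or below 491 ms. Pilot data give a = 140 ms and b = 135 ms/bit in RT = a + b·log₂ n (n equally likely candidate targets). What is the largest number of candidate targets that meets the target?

6

135·log₂ n ≤ 491 − 140 = 351, giving log₂ n ≤ 2.6000 and n ≤ 6.063. The largest whole number is 6.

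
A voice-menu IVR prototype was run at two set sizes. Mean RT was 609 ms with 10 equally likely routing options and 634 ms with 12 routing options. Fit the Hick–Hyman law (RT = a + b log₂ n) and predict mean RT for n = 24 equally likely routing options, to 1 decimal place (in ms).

729.0 ms

Fit slope and intercept:
  b = (634 − 609) / (log₂ 12 − log₂ 10) = 25 / (3.5850 − 3.3219) = 95.045 ms/bit
  a = 609 − 95.045 × 3.3219 = 293.269 ms
Then RT(24) = 293.269 + 95.045 × log₂ 24 = 293.269 + 95.045 × 4.5850 ≈ 729.045 ms.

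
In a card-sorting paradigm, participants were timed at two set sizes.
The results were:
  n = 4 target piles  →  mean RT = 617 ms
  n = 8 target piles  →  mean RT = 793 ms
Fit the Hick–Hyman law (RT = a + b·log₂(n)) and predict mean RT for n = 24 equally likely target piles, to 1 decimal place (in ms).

1072.0 ms

With log₂ n on the abscissa the relation is linear; from the two conditions:
  b = (793 − 617) / (log₂ 8 − log₂ 4) = 176 / (3 − 2) = 176.000 ms/bit
  a = 617 − 176.000 × 2 = 265.000 ms
Then RT(24) = 265.000 + 176.000 × log₂ 24 = 265.000 + 176.000 × 4.5850 ≈ 1071.953 ms.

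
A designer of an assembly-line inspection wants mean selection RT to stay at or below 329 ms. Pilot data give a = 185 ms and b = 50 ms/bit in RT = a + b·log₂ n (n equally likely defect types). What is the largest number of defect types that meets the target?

7

Set 185 + 50·log₂ n ≤ 329 → log₂ n ≤ (329 − 185)/50 = 2.8800.
So n ≤ 2^2.8800 = 7.362; the largest integer n is 7.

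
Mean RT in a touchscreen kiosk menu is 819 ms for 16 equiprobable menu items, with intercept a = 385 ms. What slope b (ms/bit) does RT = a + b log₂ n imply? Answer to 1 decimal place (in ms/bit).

b = (819 − 385) / log₂(16) = 434 / 4 = 108.500 ms/bit.

108.5 ms/bit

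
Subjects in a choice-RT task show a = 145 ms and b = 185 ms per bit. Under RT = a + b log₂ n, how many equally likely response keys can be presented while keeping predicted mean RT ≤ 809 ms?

Information budget: (809 − 145)/185 = 3.5892 bits, so n ≤ 2^3.5892 = 12.035 → at most 12.

12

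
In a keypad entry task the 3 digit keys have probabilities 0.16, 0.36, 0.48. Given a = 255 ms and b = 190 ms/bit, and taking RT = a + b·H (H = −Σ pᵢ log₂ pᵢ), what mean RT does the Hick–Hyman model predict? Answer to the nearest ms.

H = 0.16·log₂(1/0.16) + 0.36·log₂(1/0.36) + 0.48·log₂(1/0.48) = 1.4619 bits.
RT = 255 + 190 × 1.4619 = 532.76 ms.

533 ms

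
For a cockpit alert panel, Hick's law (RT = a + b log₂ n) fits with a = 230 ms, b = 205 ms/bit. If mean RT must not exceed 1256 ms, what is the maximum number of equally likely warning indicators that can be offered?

32

205·log₂ n ≤ 1256 − 230 = 1026, giving log₂ n ≤ 5.0049 and n ≤ 32.108. The largest whole number is 32.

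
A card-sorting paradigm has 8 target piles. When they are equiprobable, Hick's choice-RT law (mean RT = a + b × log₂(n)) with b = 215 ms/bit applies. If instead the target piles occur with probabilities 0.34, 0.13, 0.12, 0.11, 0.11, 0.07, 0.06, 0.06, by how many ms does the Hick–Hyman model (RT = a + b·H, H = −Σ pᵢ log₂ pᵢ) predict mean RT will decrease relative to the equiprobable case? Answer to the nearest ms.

57 ms

The RT saving is b·ΔH. Equiprobable H₀ = log₂(8) = 3.0000 bits; with the given probabilities H = 2.7351 bits.
b·(H₀ − H) = 215 × (3.0000 − 2.7351) = 56.96 ms.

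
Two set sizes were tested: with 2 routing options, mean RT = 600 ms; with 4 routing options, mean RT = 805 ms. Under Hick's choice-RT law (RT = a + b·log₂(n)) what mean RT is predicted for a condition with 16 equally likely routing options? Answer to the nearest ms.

RT is linear in log₂ n, so two points fix the line:
  b = (805 − 600) / (log₂ 4 − log₂ 2) = 205 / (2 − 1) = 205 ms/bit
  a = 600 − 205 × 1 = 395 ms
Then RT(16) = 395 + 205 × log₂ 16 = 395 + 205 × 4 ≈ 1215.000 ms.

1215 ms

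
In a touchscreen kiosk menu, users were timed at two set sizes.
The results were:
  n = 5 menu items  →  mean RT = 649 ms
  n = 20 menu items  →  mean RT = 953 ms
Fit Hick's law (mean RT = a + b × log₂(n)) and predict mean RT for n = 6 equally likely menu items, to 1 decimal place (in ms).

689.0 ms

RT is linear in log₂ n, so two points fix the line:
  b = (953 − 649) / (log₂ 20 − log₂ 5) = 304 / (4.3219 − 2.3219) = 152.000 ms/bit
  a = 649 − 152.000 × 2.3219 = 296.067 ms
Then RT(6) = 296.067 + 152.000 × log₂ 6 = 296.067 + 152.000 × 2.5850 ≈ 688.981 ms.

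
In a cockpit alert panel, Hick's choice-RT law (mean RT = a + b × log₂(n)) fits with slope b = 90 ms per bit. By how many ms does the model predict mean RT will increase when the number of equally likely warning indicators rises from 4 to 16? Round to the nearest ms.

Only the slope matters, since a is common to both: ΔRT = b·log₂(n₂/n₁).
log₂(16) − log₂(4) = log₂(16/4) = log₂(4) = 2.
ΔRT = 90 × 2.0000 = 180.000 ms.

180 ms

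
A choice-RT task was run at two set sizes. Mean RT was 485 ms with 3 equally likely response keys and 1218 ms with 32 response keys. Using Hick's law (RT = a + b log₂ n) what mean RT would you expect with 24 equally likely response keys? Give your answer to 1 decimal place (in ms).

1128.9 ms

Solve the two-equation system in a and b:
  b = (1218 − 485) / (log₂ 32 − log₂ 3) = 733 / (5 − 1.5850) = 214.639 ms/bit
  a = 485 − 214.639 × 1.5850 = 144.805 ms
Then RT(24) = 144.805 + 214.639 × log₂ 24 = 144.805 + 214.639 × 4.5850 ≈ 1128.917 ms.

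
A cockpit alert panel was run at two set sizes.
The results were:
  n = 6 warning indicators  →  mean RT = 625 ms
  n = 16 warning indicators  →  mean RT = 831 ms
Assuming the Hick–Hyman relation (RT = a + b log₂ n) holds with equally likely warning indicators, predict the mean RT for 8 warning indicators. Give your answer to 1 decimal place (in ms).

RT is linear in log₂ n, so two points fix the line:
  b = (831 − 625) / (log₂ 16 − log₂ 6) = 206 / (4 − 2.5850) = 145.579 ms/bit
  a = 625 − 145.579 × 2.5850 = 248.683 ms
Then RT(8) = 248.683 + 145.579 × log₂ 8 = 248.683 + 145.579 × 3 ≈ 685.421 ms.

685.4 ms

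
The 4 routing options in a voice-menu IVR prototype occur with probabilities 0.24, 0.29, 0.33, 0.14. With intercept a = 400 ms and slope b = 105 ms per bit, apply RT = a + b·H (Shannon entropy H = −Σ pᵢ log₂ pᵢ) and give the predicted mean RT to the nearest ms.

603 ms

Entropy contributions −pᵢ log₂ pᵢ: 0.4941, 0.5179, 0.5278, 0.3971; sum H = 1.9370 bits.
RT = a + bH = 400 + 105·1.9370 = 603.38 ms.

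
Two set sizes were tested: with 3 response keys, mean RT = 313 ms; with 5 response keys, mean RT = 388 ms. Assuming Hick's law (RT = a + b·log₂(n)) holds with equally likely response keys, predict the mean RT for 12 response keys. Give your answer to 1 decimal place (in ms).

516.5 ms

RT is linear in log₂ n, so two points fix the line:
  b = (388 − 313) / (log₂ 5 − log₂ 3) = 75 / (2.3219 − 1.5850) = 101.769 ms/bit
  a = 313 − 101.769 × 1.5850 = 151.700 ms
Then RT(12) = 151.700 + 101.769 × log₂ 12 = 151.700 + 101.769 × 3.5850 ≈ 516.537 ms.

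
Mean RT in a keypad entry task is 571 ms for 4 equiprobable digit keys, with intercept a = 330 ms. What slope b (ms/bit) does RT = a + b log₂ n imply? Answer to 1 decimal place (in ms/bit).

120.5 ms/bit

log₂(4) = 2 bits.
b = (RT − a)/log₂ n = (571 − 330) / 2 = 120.500 ms/bit.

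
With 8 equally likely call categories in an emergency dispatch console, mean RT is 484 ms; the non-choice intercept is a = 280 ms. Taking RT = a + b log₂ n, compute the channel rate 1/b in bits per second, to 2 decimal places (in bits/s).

14.71 bits/s

b = (484 − 280)/log₂ 8 = 204/3 = 68.000 ms per bit = 0.06800 s/bit; the reciprocal is 14.706 bits/s.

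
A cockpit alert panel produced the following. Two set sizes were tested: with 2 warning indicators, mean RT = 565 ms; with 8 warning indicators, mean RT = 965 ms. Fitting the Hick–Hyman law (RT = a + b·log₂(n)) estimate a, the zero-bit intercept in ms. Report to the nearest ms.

Slope: b = (965 − 565) / (log₂ 8 − log₂ 2) = 400/2.0000 = 200 ms/bit.
Intercept: a = 565 − 200·log₂(2) = 365.000 ms.

365 ms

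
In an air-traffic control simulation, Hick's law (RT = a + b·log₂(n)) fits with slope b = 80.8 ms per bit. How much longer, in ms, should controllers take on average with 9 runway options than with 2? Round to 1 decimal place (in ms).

Only the slope matters, since a is common to both: ΔRT = b·log₂(n₂/n₁).
log₂(9) − log₂(2) = 3.1699 − 1 = 2.1699.
ΔRT = 80.8 × 2.1699 = 175.330 ms.

175.3 ms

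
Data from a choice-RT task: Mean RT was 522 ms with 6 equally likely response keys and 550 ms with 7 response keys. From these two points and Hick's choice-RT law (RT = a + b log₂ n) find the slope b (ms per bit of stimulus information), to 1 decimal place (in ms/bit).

125.9 ms/bit

b = (RT₂ − RT₁)/(log₂ n₂ − log₂ n₁) = (550 − 522)/(2.8074 − 2.5850) = 125.904 ms/bit.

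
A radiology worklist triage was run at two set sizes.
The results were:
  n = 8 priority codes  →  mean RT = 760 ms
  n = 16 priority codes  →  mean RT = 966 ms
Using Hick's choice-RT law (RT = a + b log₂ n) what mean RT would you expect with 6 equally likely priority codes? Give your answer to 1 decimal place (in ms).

674.5 ms

With log₂ n on the abscissa the relation is linear; from the two conditions:
  b = (966 − 760) / (log₂ 16 − log₂ 8) = 206 / (4 − 3) = 206.000 ms/bit
  a = 760 − 206.000 × 3 = 142.000 ms
Then RT(6) = 142.000 + 206.000 × log₂ 6 = 142.000 + 206.000 × 2.5850 ≈ 674.502 ms.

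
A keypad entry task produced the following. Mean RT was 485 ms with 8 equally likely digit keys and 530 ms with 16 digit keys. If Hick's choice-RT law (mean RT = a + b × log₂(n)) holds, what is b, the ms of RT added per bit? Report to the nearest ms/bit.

45 ms/bit

b = (RT₂ − RT₁)/(log₂ n₂ − log₂ n₁) = (530 − 485)/(4 − 3) = 45 ms/bit.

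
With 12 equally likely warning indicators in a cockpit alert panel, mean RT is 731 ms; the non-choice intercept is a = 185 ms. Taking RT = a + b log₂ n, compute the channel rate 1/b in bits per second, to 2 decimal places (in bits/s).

6.57 bits/s

Choice component = 731 − 185 = 546 ms over log₂(12) = 3.5850 bits.
b = 546 / 3.5850 = 152.303 ms/bit, so 1/b = 6.566 bits/s.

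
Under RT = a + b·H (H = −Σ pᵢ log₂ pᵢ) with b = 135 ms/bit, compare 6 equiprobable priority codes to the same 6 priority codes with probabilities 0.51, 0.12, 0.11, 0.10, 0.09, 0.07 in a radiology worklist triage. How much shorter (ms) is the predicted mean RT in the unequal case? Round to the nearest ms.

Equiprobable entropy H₀ = log₂ 6 = 2.5850 bits.
Skewed entropy H = −Σ pᵢ log₂ pᵢ = 2.1262 bits.
ΔRT = b·(H₀ − H) = 135 × 0.4588 = 61.93 ms.

62 ms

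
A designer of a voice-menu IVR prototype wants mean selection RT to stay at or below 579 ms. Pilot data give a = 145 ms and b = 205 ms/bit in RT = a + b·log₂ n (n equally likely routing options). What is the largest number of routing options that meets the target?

4

205·log₂ n ≤ 579 − 145 = 434, giving log₂ n ≤ 2.1171 and n ≤ 4.338. The largest whole number is 4.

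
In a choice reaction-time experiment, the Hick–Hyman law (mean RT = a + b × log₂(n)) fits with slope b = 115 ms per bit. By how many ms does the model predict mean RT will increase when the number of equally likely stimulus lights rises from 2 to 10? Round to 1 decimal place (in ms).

ΔRT = (a + b log₂ n₂) − (a + b log₂ n₁) = b·(log₂ n₂ − log₂ n₁).
log₂(10) − log₂(2) = 3.3219 − 1 = 2.3219.
ΔRT = 115 × 2.3219 = 267.022 ms.

267.0 ms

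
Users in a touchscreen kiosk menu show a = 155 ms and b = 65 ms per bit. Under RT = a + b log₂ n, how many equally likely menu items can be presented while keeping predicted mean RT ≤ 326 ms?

6

Information budget: (326 − 155)/65 = 2.6308 bits, so n ≤ 2^2.6308 = 6.194 → at most 6.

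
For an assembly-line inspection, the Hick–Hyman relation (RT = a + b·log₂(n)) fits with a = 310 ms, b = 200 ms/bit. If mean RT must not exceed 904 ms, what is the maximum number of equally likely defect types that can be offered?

Set 310 + 200·log₂ n ≤ 904 → log₂ n ≤ (904 − 310)/200 = 2.9700.
So n ≤ 2^2.9700 = 7.835; the largest integer n is 7.

7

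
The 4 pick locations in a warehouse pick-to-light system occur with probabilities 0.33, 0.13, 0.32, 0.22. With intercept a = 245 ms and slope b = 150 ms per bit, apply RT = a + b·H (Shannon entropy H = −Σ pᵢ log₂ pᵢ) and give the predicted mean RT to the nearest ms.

H = 0.33·log₂(1/0.33) + 0.13·log₂(1/0.13) + 0.32·log₂(1/0.32) + 0.22·log₂(1/0.22) = 1.9171 bits.
RT = 245 + 150 × 1.9171 = 532.56 ms.

533 ms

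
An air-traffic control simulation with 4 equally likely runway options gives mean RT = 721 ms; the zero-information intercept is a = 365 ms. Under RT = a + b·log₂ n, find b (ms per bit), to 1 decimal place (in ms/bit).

log₂(4) = 2 bits.
b = (RT − a)/log₂ n = (721 − 365) / 2 = 178.000 ms/bit.

178.0 ms/bit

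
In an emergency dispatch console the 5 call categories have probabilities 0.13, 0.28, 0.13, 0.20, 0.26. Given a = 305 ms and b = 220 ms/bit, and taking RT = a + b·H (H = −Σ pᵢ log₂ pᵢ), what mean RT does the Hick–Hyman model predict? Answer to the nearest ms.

800 ms

Entropy contributions −pᵢ log₂ pᵢ: 0.3826, 0.5142, 0.3826, 0.4644, 0.5053; sum H = 2.2492 bits.
RT = a + bH = 305 + 220·2.2492 = 799.82 ms.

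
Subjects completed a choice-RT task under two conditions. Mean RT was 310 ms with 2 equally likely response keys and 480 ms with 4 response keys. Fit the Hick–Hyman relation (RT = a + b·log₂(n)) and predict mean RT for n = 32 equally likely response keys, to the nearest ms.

990 ms

Solve the two-equation system in a and b:
  b = (480 − 310) / (log₂ 4 − log₂ 2) = 170 / (2 − 1) = 170 ms/bit
  a = 310 − 170 × 1 = 140 ms
Then RT(32) = 140 + 170 × log₂ 32 = 140 + 170 × 5 ≈ 990.000 ms.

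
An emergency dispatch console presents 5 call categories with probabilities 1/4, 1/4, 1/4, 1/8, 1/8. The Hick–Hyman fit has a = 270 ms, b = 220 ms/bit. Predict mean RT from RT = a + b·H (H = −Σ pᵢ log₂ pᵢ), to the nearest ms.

765 ms

Each term −pᵢ log₂ pᵢ: 0.25·2 + 0.25·2 + 0.25·2 + 0.125·3 + 0.125·3; summed, H = 2.250 bits.
Mean RT = a + bH = 270 + 220·2.250 = 765.00 ms.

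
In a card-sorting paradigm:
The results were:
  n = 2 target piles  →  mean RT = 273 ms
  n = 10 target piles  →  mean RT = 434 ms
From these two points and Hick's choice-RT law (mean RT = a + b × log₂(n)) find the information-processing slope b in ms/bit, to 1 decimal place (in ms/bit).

Slope: b = (434 − 273) / (log₂ 10 − log₂ 2) = 161/2.3219 = 69.339 ms/bit.

69.3 ms/bit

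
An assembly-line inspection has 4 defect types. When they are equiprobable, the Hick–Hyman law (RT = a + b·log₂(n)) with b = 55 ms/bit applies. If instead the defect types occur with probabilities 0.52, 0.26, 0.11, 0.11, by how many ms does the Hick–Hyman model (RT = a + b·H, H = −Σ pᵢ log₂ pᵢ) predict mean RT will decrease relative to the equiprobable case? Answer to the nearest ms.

The RT saving is b·ΔH. Equiprobable H₀ = log₂(4) = 2.0000 bits; with the given probabilities H = 1.6964 bits.
b·(H₀ − H) = 55 × (2.0000 − 1.6964) = 16.70 ms.

17 ms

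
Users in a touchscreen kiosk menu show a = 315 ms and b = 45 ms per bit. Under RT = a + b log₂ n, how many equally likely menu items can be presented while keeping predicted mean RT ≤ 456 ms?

8

Information budget: (456 − 315)/45 = 3.1333 bits, so n ≤ 2^3.1333 = 8.775 → at most 8.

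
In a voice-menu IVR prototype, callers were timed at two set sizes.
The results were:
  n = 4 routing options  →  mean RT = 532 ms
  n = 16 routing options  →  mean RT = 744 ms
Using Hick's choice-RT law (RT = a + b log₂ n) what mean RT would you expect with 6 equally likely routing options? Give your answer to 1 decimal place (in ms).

RT is linear in log₂ n, so two points fix the line:
  b = (744 − 532) / (log₂ 16 − log₂ 4) = 212 / (4 − 2) = 106.000 ms/bit
  a = 532 − 106.000 × 2 = 320.000 ms
Then RT(6) = 320.000 + 106.000 × log₂ 6 = 320.000 + 106.000 × 2.5850 ≈ 594.006 ms.

594.0 ms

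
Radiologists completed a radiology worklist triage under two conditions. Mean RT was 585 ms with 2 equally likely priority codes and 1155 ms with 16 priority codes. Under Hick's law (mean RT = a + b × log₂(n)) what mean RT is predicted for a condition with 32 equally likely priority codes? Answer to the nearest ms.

With log₂ n on the abscissa the relation is linear; from the two conditions:
  b = (1155 − 585) / (log₂ 16 − log₂ 2) = 570 / (4 − 1) = 190 ms/bit
  a = 585 − 190 × 1 = 395 ms
Then RT(32) = 395 + 190 × log₂ 32 = 395 + 190 × 5 ≈ 1345.000 ms.

1345 ms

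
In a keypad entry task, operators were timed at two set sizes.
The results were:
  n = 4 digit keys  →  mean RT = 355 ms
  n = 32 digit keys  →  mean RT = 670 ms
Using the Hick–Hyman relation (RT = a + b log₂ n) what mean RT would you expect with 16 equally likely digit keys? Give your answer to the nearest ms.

565 ms

Fit slope and intercept:
  b = (670 − 355) / (log₂ 32 − log₂ 4) = 315 / (5 − 2) = 105 ms/bit
  a = 355 − 105 × 2 = 145 ms
Then RT(16) = 145 + 105 × log₂ 16 = 145 + 105 × 4 ≈ 565.000 ms.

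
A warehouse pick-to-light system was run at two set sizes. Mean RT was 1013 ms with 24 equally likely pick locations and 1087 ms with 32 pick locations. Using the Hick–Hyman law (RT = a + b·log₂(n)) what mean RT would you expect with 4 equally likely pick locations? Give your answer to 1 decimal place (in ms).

RT is linear in log₂ n, so two points fix the line:
  b = (1087 − 1013) / (log₂ 32 − log₂ 24) = 74 / (5 − 4.5850) = 178.297 ms/bit
  a = 1013 − 178.297 × 4.5850 = 195.514 ms
Then RT(4) = 195.514 + 178.297 × log₂ 4 = 195.514 + 178.297 × 2 ≈ 552.109 ms.

552.1 ms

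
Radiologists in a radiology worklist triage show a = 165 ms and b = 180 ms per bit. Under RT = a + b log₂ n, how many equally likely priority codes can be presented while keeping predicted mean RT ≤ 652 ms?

180·log₂ n ≤ 652 − 165 = 487, giving log₂ n ≤ 2.7056 and n ≤ 6.523. The largest whole number is 6.

6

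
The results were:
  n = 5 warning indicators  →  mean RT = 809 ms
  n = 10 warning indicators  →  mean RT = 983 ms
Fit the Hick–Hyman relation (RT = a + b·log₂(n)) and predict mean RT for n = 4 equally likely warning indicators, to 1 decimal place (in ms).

RT is linear in log₂ n, so two points fix the line:
  b = (983 − 809) / (log₂ 10 − log₂ 5) = 174 / (3.3219 − 2.3219) = 174.000 ms/bit
  a = 809 − 174.000 × 2.3219 = 404.985 ms
Then RT(4) = 404.985 + 174.000 × log₂ 4 = 404.985 + 174.000 × 2 ≈ 752.985 ms.

753.0 ms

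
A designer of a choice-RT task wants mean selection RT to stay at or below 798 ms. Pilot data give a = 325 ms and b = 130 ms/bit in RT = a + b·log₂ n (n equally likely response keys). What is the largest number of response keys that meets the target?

Set 325 + 130·log₂ n ≤ 798 → log₂ n ≤ (798 − 325)/130 = 3.6385.
So n ≤ 2^3.6385 = 12.453; the largest integer n is 12.

12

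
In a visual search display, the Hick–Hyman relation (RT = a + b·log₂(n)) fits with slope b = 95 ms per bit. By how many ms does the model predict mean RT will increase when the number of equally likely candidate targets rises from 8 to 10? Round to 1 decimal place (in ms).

30.6 ms

ΔRT = (a + b log₂ n₂) − (a + b log₂ n₁) = b·(log₂ n₂ − log₂ n₁).
log₂(10) − log₂(8) = 3.3219 − 3 = 0.3219.
ΔRT = 95 × 0.3219 = 30.583 ms.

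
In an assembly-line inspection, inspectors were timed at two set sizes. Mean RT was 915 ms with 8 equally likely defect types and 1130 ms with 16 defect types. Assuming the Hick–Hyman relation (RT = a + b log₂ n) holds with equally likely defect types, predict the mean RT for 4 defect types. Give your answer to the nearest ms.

Solve the two-equation system in a and b:
  b = (1130 − 915) / (log₂ 16 − log₂ 8) = 215 / (4 − 3) = 215 ms/bit
  a = 915 − 215 × 3 = 270 ms
Then RT(4) = 270 + 215 × log₂ 4 = 270 + 215 × 2 ≈ 700.000 ms.

700 ms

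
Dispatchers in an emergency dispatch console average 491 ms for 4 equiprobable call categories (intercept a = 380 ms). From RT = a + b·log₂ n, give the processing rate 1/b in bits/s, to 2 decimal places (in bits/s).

Choice component = 491 − 380 = 111 ms over log₂(4) = 2 bits.
b = 111 / 2 = 55.500 ms/bit, so 1/b = 18.018 bits/s.

18.02 bits/s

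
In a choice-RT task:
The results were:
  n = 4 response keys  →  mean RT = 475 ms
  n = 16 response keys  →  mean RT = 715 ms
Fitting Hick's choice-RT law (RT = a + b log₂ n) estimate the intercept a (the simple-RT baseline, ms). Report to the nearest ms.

235 ms

Slope: b = (715 − 475) / (log₂ 16 − log₂ 4) = 240/2.0000 = 120 ms/bit.
a = RT₁ − b·log₂ n₁ = 475 − 120 × 2 = 235.000 ms.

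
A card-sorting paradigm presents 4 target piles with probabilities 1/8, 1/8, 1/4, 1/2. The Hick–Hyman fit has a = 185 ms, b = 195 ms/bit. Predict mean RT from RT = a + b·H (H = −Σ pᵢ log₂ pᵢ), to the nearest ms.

Each term −pᵢ log₂ pᵢ: 0.125·3 + 0.125·3 + 0.25·2 + 0.5·1; summed, H = 1.750 bits.
Mean RT = a + bH = 185 + 195·1.750 = 526.25 ms.

526 ms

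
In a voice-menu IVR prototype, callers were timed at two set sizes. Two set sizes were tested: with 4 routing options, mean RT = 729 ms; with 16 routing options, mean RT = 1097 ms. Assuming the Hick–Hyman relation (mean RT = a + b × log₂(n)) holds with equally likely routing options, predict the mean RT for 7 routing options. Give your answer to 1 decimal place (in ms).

With log₂ n on the abscissa the relation is linear; from the two conditions:
  b = (1097 − 729) / (log₂ 16 − log₂ 4) = 368 / (4 − 2) = 184.000 ms/bit
  a = 729 − 184.000 × 2 = 361.000 ms
Then RT(7) = 361.000 + 184.000 × log₂ 7 = 361.000 + 184.000 × 2.8074 ≈ 877.553 ms.

877.6 ms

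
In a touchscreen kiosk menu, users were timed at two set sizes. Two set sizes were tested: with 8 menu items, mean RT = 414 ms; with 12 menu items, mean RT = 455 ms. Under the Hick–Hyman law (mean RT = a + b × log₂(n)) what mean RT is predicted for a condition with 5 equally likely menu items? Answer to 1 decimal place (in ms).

366.5 ms

With log₂ n on the abscissa the relation is linear; from the two conditions:
  b = (455 − 414) / (log₂ 12 − log₂ 8) = 41 / (3.5850 − 3) = 70.090 ms/bit
  a = 414 − 70.090 × 3 = 203.730 ms
Then RT(5) = 203.730 + 70.090 × log₂ 5 = 203.730 + 70.090 × 2.3219 ≈ 366.474 ms.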